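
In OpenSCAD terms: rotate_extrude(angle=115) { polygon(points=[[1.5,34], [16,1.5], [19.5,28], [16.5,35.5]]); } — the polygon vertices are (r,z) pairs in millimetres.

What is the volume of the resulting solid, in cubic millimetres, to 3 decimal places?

Profile (r,z), 4 vertices: (1.5,34) (16,1.5) (19.5,28) (16.5,35.5)
edge 0: (1.5,34)→(16,1.5)  cross = 1.5·1.5 − 16·34 = -541.7500; (r_i+r_j)·cross = 17.5·-541.7500 = -9480.6250
edge 1: (16,1.5)→(19.5,28)  cross = 16·28 − 19.5·1.5 = 418.7500; (r_i+r_j)·cross = 35.5·418.7500 = 14865.6250
edge 2: (19.5,28)→(16.5,35.5)  cross = 19.5·35.5 − 16.5·28 = 230.2500; (r_i+r_j)·cross = 36·230.2500 = 8289.0000
edge 3: (16.5,35.5)→(1.5,34)  cross = 16.5·34 − 1.5·35.5 = 507.7500; (r_i+r_j)·cross = 18·507.7500 = 9139.5000
Σcross = 615.0000 → A = |Σcross|/2 = 307.5000 mm²
Σ(r_i+r_j)·cross = 22813.5000 → first moment M = |Σ|/6 = 3802.2500
R_c = M/A = 3802.2500/307.5000 = 12.3650 mm
θ = 115° = 2.007129 rad
V = θ·R_c·A = 2.007129·12.3650·307.5000 = 7631.605 mm³

Volume = 7631.605 mm³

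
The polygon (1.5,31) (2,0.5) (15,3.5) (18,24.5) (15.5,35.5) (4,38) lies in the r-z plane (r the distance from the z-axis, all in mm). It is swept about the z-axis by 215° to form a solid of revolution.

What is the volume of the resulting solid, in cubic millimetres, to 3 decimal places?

Volume = 17258.492 mm³

Profile (r,z), 6 vertices: (1.5,31) (2,0.5) (15,3.5) (18,24.5) (15.5,35.5) (4,38)
edge 0: (1.5,31)→(2,0.5)  cross = 1.5·0.5 − 2·31 = -61.2500; (r_i+r_j)·cross = 3.5·-61.2500 = -214.3750
edge 1: (2,0.5)→(15,3.5)  cross = 2·3.5 − 15·0.5 = -0.5000; (r_i+r_j)·cross = 17·-0.5000 = -8.5000
edge 2: (15,3.5)→(18,24.5)  cross = 15·24.5 − 18·3.5 = 304.5000; (r_i+r_j)·cross = 33·304.5000 = 10048.5000
edge 3: (18,24.5)→(15.5,35.5)  cross = 18·35.5 − 15.5·24.5 = 259.2500; (r_i+r_j)·cross = 33.5·259.2500 = 8684.8750
edge 4: (15.5,35.5)→(4,38)  cross = 15.5·38 − 4·35.5 = 447.0000; (r_i+r_j)·cross = 19.5·447.0000 = 8716.5000
edge 5: (4,38)→(1.5,31)  cross = 4·31 − 1.5·38 = 67.0000; (r_i+r_j)·cross = 5.5·67.0000 = 368.5000
Σcross = 1016.0000 → A = |Σcross|/2 = 508.0000 mm²
Σ(r_i+r_j)·cross = 27595.5000 → first moment M = |Σ|/6 = 4599.2500
R_c = M/A = 4599.2500/508.0000 = 9.0536 mm
θ = 215° = 3.752458 rad
V = θ·R_c·A = 3.752458·9.0536·508.0000 = 17258.492 mm³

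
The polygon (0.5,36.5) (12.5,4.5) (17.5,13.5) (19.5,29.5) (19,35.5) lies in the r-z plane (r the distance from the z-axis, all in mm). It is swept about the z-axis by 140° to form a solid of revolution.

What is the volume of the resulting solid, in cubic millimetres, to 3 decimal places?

Volume = 9940.203 mm³

Profile (r,z), 5 vertices: (0.5,36.5) (12.5,4.5) (17.5,13.5) (19.5,29.5) (19,35.5)
edge 0: (0.5,36.5)→(12.5,4.5)  cross = 0.5·4.5 − 12.5·36.5 = -454.0000; (r_i+r_j)·cross = 13·-454.0000 = -5902.0000
edge 1: (12.5,4.5)→(17.5,13.5)  cross = 12.5·13.5 − 17.5·4.5 = 90.0000; (r_i+r_j)·cross = 30·90.0000 = 2700.0000
edge 2: (17.5,13.5)→(19.5,29.5)  cross = 17.5·29.5 − 19.5·13.5 = 253.0000; (r_i+r_j)·cross = 37·253.0000 = 9361.0000
edge 3: (19.5,29.5)→(19,35.5)  cross = 19.5·35.5 − 19·29.5 = 131.7500; (r_i+r_j)·cross = 38.5·131.7500 = 5072.3750
edge 4: (19,35.5)→(0.5,36.5)  cross = 19·36.5 − 0.5·35.5 = 675.7500; (r_i+r_j)·cross = 19.5·675.7500 = 13177.1250
Σcross = 696.5000 → A = |Σcross|/2 = 348.2500 mm²
Σ(r_i+r_j)·cross = 24408.5000 → first moment M = |Σ|/6 = 4068.0833
R_c = M/A = 4068.0833/348.2500 = 11.6815 mm
θ = 140° = 2.443461 rad
V = θ·R_c·A = 2.443461·11.6815·348.2500 = 9940.203 mm³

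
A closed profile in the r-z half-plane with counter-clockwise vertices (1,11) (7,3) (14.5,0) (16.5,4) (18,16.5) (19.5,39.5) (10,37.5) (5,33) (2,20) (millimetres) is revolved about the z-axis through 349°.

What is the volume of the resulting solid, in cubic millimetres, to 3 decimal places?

Volume = 34595.092 mm³

Profile (r,z), 9 vertices: (1,11) (7,3) (14.5,0) (16.5,4) (18,16.5) (19.5,39.5) (10,37.5) (5,33) (2,20)
edge 0: (1,11)→(7,3)  cross = 1·3 − 7·11 = -74.0000; (r_i+r_j)·cross = 8·-74.0000 = -592.0000
edge 1: (7,3)→(14.5,0)  cross = 7·0 − 14.5·3 = -43.5000; (r_i+r_j)·cross = 21.5·-43.5000 = -935.2500
edge 2: (14.5,0)→(16.5,4)  cross = 14.5·4 − 16.5·0 = 58.0000; (r_i+r_j)·cross = 31·58.0000 = 1798.0000
edge 3: (16.5,4)→(18,16.5)  cross = 16.5·16.5 − 18·4 = 200.2500; (r_i+r_j)·cross = 34.5·200.2500 = 6908.6250
edge 4: (18,16.5)→(19.5,39.5)  cross = 18·39.5 − 19.5·16.5 = 389.2500; (r_i+r_j)·cross = 37.5·389.2500 = 14596.8750
edge 5: (19.5,39.5)→(10,37.5)  cross = 19.5·37.5 − 10·39.5 = 336.2500; (r_i+r_j)·cross = 29.5·336.2500 = 9919.3750
edge 6: (10,37.5)→(5,33)  cross = 10·33 − 5·37.5 = 142.5000; (r_i+r_j)·cross = 15·142.5000 = 2137.5000
edge 7: (5,33)→(2,20)  cross = 5·20 − 2·33 = 34.0000; (r_i+r_j)·cross = 7·34.0000 = 238.0000
edge 8: (2,20)→(1,11)  cross = 2·11 − 1·20 = 2.0000; (r_i+r_j)·cross = 3·2.0000 = 6.0000
Σcross = 1044.7500 → A = |Σcross|/2 = 522.3750 mm²
Σ(r_i+r_j)·cross = 34077.1250 → first moment M = |Σ|/6 = 5679.5208
R_c = M/A = 5679.5208/522.3750 = 10.8725 mm
θ = 349° = 6.091199 rad
V = θ·R_c·A = 6.091199·10.8725·522.3750 = 34595.092 mm³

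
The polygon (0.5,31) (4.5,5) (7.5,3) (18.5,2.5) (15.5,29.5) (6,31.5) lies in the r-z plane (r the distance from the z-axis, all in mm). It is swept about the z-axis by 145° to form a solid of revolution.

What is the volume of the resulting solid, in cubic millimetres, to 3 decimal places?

Volume = 9746.675 mm³

Profile (r,z), 6 vertices: (0.5,31) (4.5,5) (7.5,3) (18.5,2.5) (15.5,29.5) (6,31.5)
edge 0: (0.5,31)→(4.5,5)  cross = 0.5·5 − 4.5·31 = -137.0000; (r_i+r_j)·cross = 5·-137.0000 = -685.0000
edge 1: (4.5,5)→(7.5,3)  cross = 4.5·3 − 7.5·5 = -24.0000; (r_i+r_j)·cross = 12·-24.0000 = -288.0000
edge 2: (7.5,3)→(18.5,2.5)  cross = 7.5·2.5 − 18.5·3 = -36.7500; (r_i+r_j)·cross = 26·-36.7500 = -955.5000
edge 3: (18.5,2.5)→(15.5,29.5)  cross = 18.5·29.5 − 15.5·2.5 = 507.0000; (r_i+r_j)·cross = 34·507.0000 = 17238.0000
edge 4: (15.5,29.5)→(6,31.5)  cross = 15.5·31.5 − 6·29.5 = 311.2500; (r_i+r_j)·cross = 21.5·311.2500 = 6691.8750
edge 5: (6,31.5)→(0.5,31)  cross = 6·31 − 0.5·31.5 = 170.2500; (r_i+r_j)·cross = 6.5·170.2500 = 1106.6250
Σcross = 790.7500 → A = |Σcross|/2 = 395.3750 mm²
Σ(r_i+r_j)·cross = 23108.0000 → first moment M = |Σ|/6 = 3851.3333
R_c = M/A = 3851.3333/395.3750 = 9.7410 mm
θ = 145° = 2.530727 rad
V = θ·R_c·A = 2.530727·9.7410·395.3750 = 9746.675 mm³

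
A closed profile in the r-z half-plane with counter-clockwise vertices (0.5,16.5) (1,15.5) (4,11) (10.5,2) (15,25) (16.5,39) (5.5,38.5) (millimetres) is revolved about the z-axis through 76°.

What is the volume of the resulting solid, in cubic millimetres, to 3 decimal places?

Volume = 4249.311 mm³

Profile (r,z), 7 vertices: (0.5,16.5) (1,15.5) (4,11) (10.5,2) (15,25) (16.5,39) (5.5,38.5)
edge 0: (0.5,16.5)→(1,15.5)  cross = 0.5·15.5 − 1·16.5 = -8.7500; (r_i+r_j)·cross = 1.5·-8.7500 = -13.1250
edge 1: (1,15.5)→(4,11)  cross = 1·11 − 4·15.5 = -51.0000; (r_i+r_j)·cross = 5·-51.0000 = -255.0000
edge 2: (4,11)→(10.5,2)  cross = 4·2 − 10.5·11 = -107.5000; (r_i+r_j)·cross = 14.5·-107.5000 = -1558.7500
edge 3: (10.5,2)→(15,25)  cross = 10.5·25 − 15·2 = 232.5000; (r_i+r_j)·cross = 25.5·232.5000 = 5928.7500
edge 4: (15,25)→(16.5,39)  cross = 15·39 − 16.5·25 = 172.5000; (r_i+r_j)·cross = 31.5·172.5000 = 5433.7500
edge 5: (16.5,39)→(5.5,38.5)  cross = 16.5·38.5 − 5.5·39 = 420.7500; (r_i+r_j)·cross = 22·420.7500 = 9256.5000
edge 6: (5.5,38.5)→(0.5,16.5)  cross = 5.5·16.5 − 0.5·38.5 = 71.5000; (r_i+r_j)·cross = 6·71.5000 = 429.0000
Σcross = 730.0000 → A = |Σcross|/2 = 365.0000 mm²
Σ(r_i+r_j)·cross = 19221.1250 → first moment M = |Σ|/6 = 3203.5208
R_c = M/A = 3203.5208/365.0000 = 8.7768 mm
θ = 76° = 1.326450 rad
V = θ·R_c·A = 1.326450·8.7768·365.0000 = 4249.311 mm³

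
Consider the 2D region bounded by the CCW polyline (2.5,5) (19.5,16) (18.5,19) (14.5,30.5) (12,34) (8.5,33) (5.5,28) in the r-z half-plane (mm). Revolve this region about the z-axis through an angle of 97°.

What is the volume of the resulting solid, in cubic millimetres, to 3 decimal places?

Profile (r,z), 7 vertices: (2.5,5) (19.5,16) (18.5,19) (14.5,30.5) (12,34) (8.5,33) (5.5,28)
edge 0: (2.5,5)→(19.5,16)  cross = 2.5·16 − 19.5·5 = -57.5000; (r_i+r_j)·cross = 22·-57.5000 = -1265.0000
edge 1: (19.5,16)→(18.5,19)  cross = 19.5·19 − 18.5·16 = 74.5000; (r_i+r_j)·cross = 38·74.5000 = 2831.0000
edge 2: (18.5,19)→(14.5,30.5)  cross = 18.5·30.5 − 14.5·19 = 288.7500; (r_i+r_j)·cross = 33·288.7500 = 9528.7500
edge 3: (14.5,30.5)→(12,34)  cross = 14.5·34 − 12·30.5 = 127.0000; (r_i+r_j)·cross = 26.5·127.0000 = 3365.5000
edge 4: (12,34)→(8.5,33)  cross = 12·33 − 8.5·34 = 107.0000; (r_i+r_j)·cross = 20.5·107.0000 = 2193.5000
edge 5: (8.5,33)→(5.5,28)  cross = 8.5·28 − 5.5·33 = 56.5000; (r_i+r_j)·cross = 14·56.5000 = 791.0000
edge 6: (5.5,28)→(2.5,5)  cross = 5.5·5 − 2.5·28 = -42.5000; (r_i+r_j)·cross = 8·-42.5000 = -340.0000
Σcross = 553.7500 → A = |Σcross|/2 = 276.8750 mm²
Σ(r_i+r_j)·cross = 17104.7500 → first moment M = |Σ|/6 = 2850.7917
R_c = M/A = 2850.7917/276.8750 = 10.2963 mm
θ = 97° = 1.692969 rad
V = θ·R_c·A = 1.692969·10.2963·276.8750 = 4826.303 mm³

Volume = 4826.303 mm³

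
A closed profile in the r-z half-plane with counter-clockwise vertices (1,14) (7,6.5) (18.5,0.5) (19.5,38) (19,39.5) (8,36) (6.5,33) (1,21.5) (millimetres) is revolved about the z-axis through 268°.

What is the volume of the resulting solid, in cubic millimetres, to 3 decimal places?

Volume = 27790.969 mm³

Profile (r,z), 8 vertices: (1,14) (7,6.5) (18.5,0.5) (19.5,38) (19,39.5) (8,36) (6.5,33) (1,21.5)
edge 0: (1,14)→(7,6.5)  cross = 1·6.5 − 7·14 = -91.5000; (r_i+r_j)·cross = 8·-91.5000 = -732.0000
edge 1: (7,6.5)→(18.5,0.5)  cross = 7·0.5 − 18.5·6.5 = -116.7500; (r_i+r_j)·cross = 25.5·-116.7500 = -2977.1250
edge 2: (18.5,0.5)→(19.5,38)  cross = 18.5·38 − 19.5·0.5 = 693.2500; (r_i+r_j)·cross = 38·693.2500 = 26343.5000
edge 3: (19.5,38)→(19,39.5)  cross = 19.5·39.5 − 19·38 = 48.2500; (r_i+r_j)·cross = 38.5·48.2500 = 1857.6250
edge 4: (19,39.5)→(8,36)  cross = 19·36 − 8·39.5 = 368.0000; (r_i+r_j)·cross = 27·368.0000 = 9936.0000
edge 5: (8,36)→(6.5,33)  cross = 8·33 − 6.5·36 = 30.0000; (r_i+r_j)·cross = 14.5·30.0000 = 435.0000
edge 6: (6.5,33)→(1,21.5)  cross = 6.5·21.5 − 1·33 = 106.7500; (r_i+r_j)·cross = 7.5·106.7500 = 800.6250
edge 7: (1,21.5)→(1,14)  cross = 1·14 − 1·21.5 = -7.5000; (r_i+r_j)·cross = 2·-7.5000 = -15.0000
Σcross = 1030.5000 → A = |Σcross|/2 = 515.2500 mm²
Σ(r_i+r_j)·cross = 35648.6250 → first moment M = |Σ|/6 = 5941.4375
R_c = M/A = 5941.4375/515.2500 = 11.5312 mm
θ = 268° = 4.677482 rad
V = θ·R_c·A = 4.677482·11.5312·515.2500 = 27790.969 mm³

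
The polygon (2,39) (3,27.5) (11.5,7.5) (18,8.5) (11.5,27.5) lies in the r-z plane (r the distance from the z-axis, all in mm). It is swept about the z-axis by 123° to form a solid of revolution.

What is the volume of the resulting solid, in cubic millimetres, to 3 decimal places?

Volume = 4065.551 mm³

Profile (r,z), 5 vertices: (2,39) (3,27.5) (11.5,7.5) (18,8.5) (11.5,27.5)
edge 0: (2,39)→(3,27.5)  cross = 2·27.5 − 3·39 = -62.0000; (r_i+r_j)·cross = 5·-62.0000 = -310.0000
edge 1: (3,27.5)→(11.5,7.5)  cross = 3·7.5 − 11.5·27.5 = -293.7500; (r_i+r_j)·cross = 14.5·-293.7500 = -4259.3750
edge 2: (11.5,7.5)→(18,8.5)  cross = 11.5·8.5 − 18·7.5 = -37.2500; (r_i+r_j)·cross = 29.5·-37.2500 = -1098.8750
edge 3: (18,8.5)→(11.5,27.5)  cross = 18·27.5 − 11.5·8.5 = 397.2500; (r_i+r_j)·cross = 29.5·397.2500 = 11718.8750
edge 4: (11.5,27.5)→(2,39)  cross = 11.5·39 − 2·27.5 = 393.5000; (r_i+r_j)·cross = 13.5·393.5000 = 5312.2500
Σcross = 397.7500 → A = |Σcross|/2 = 198.8750 mm²
Σ(r_i+r_j)·cross = 11362.8750 → first moment M = |Σ|/6 = 1893.8125
R_c = M/A = 1893.8125/198.8750 = 9.5226 mm
θ = 123° = 2.146755 rad
V = θ·R_c·A = 2.146755·9.5226·198.8750 = 4065.551 mm³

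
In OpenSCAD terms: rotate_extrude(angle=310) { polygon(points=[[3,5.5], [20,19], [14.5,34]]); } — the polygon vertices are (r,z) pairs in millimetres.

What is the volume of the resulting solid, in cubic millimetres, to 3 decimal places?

Profile (r,z), 3 vertices: (3,5.5) (20,19) (14.5,34)
edge 0: (3,5.5)→(20,19)  cross = 3·19 − 20·5.5 = -53.0000; (r_i+r_j)·cross = 23·-53.0000 = -1219.0000
edge 1: (20,19)→(14.5,34)  cross = 20·34 − 14.5·19 = 404.5000; (r_i+r_j)·cross = 34.5·404.5000 = 13955.2500
edge 2: (14.5,34)→(3,5.5)  cross = 14.5·5.5 − 3·34 = -22.2500; (r_i+r_j)·cross = 17.5·-22.2500 = -389.3750
Σcross = 329.2500 → A = |Σcross|/2 = 164.6250 mm²
Σ(r_i+r_j)·cross = 12346.8750 → first moment M = |Σ|/6 = 2057.8125
R_c = M/A = 2057.8125/164.6250 = 12.5000 mm
θ = 310° = 5.410521 rad
V = θ·R_c·A = 5.410521·12.5000·164.6250 = 11133.837 mm³

Volume = 11133.837 mm³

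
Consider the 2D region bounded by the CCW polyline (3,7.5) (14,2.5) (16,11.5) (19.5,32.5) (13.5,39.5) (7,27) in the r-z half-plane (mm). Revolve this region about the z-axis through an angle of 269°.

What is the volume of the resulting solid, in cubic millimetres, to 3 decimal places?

Profile (r,z), 6 vertices: (3,7.5) (14,2.5) (16,11.5) (19.5,32.5) (13.5,39.5) (7,27)
edge 0: (3,7.5)→(14,2.5)  cross = 3·2.5 − 14·7.5 = -97.5000; (r_i+r_j)·cross = 17·-97.5000 = -1657.5000
edge 1: (14,2.5)→(16,11.5)  cross = 14·11.5 − 16·2.5 = 121.0000; (r_i+r_j)·cross = 30·121.0000 = 3630.0000
edge 2: (16,11.5)→(19.5,32.5)  cross = 16·32.5 − 19.5·11.5 = 295.7500; (r_i+r_j)·cross = 35.5·295.7500 = 10499.1250
edge 3: (19.5,32.5)→(13.5,39.5)  cross = 19.5·39.5 − 13.5·32.5 = 331.5000; (r_i+r_j)·cross = 33·331.5000 = 10939.5000
edge 4: (13.5,39.5)→(7,27)  cross = 13.5·27 − 7·39.5 = 88.0000; (r_i+r_j)·cross = 20.5·88.0000 = 1804.0000
edge 5: (7,27)→(3,7.5)  cross = 7·7.5 − 3·27 = -28.5000; (r_i+r_j)·cross = 10·-28.5000 = -285.0000
Σcross = 710.2500 → A = |Σcross|/2 = 355.1250 mm²
Σ(r_i+r_j)·cross = 24930.1250 → first moment M = |Σ|/6 = 4155.0208
R_c = M/A = 4155.0208/355.1250 = 11.7002 mm
θ = 269° = 4.694936 rad
V = θ·R_c·A = 4.694936·11.7002·355.1250 = 19507.556 mm³

Volume = 19507.556 mm³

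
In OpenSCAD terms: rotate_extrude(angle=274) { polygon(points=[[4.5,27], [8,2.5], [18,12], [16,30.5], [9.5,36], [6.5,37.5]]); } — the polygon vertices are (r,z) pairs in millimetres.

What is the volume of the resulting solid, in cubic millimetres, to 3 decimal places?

Profile (r,z), 6 vertices: (4.5,27) (8,2.5) (18,12) (16,30.5) (9.5,36) (6.5,37.5)
edge 0: (4.5,27)→(8,2.5)  cross = 4.5·2.5 − 8·27 = -204.7500; (r_i+r_j)·cross = 12.5·-204.7500 = -2559.3750
edge 1: (8,2.5)→(18,12)  cross = 8·12 − 18·2.5 = 51.0000; (r_i+r_j)·cross = 26·51.0000 = 1326.0000
edge 2: (18,12)→(16,30.5)  cross = 18·30.5 − 16·12 = 357.0000; (r_i+r_j)·cross = 34·357.0000 = 12138.0000
edge 3: (16,30.5)→(9.5,36)  cross = 16·36 − 9.5·30.5 = 286.2500; (r_i+r_j)·cross = 25.5·286.2500 = 7299.3750
edge 4: (9.5,36)→(6.5,37.5)  cross = 9.5·37.5 − 6.5·36 = 122.2500; (r_i+r_j)·cross = 16·122.2500 = 1956.0000
edge 5: (6.5,37.5)→(4.5,27)  cross = 6.5·27 − 4.5·37.5 = 6.7500; (r_i+r_j)·cross = 11·6.7500 = 74.2500
Σcross = 618.5000 → A = |Σcross|/2 = 309.2500 mm²
Σ(r_i+r_j)·cross = 20234.2500 → first moment M = |Σ|/6 = 3372.3750
R_c = M/A = 3372.3750/309.2500 = 10.9050 mm
θ = 274° = 4.782202 rad
V = θ·R_c·A = 4.782202·10.9050·309.2500 = 16127.379 mm³

Volume = 16127.379 mm³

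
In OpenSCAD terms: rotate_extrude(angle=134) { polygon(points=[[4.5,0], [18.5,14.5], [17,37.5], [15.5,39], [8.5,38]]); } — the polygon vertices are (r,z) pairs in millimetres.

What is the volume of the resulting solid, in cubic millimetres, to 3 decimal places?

Volume = 9351.846 mm³

Profile (r,z), 5 vertices: (4.5,0) (18.5,14.5) (17,37.5) (15.5,39) (8.5,38)
edge 0: (4.5,0)→(18.5,14.5)  cross = 4.5·14.5 − 18.5·0 = 65.2500; (r_i+r_j)·cross = 23·65.2500 = 1500.7500
edge 1: (18.5,14.5)→(17,37.5)  cross = 18.5·37.5 − 17·14.5 = 447.2500; (r_i+r_j)·cross = 35.5·447.2500 = 15877.3750
edge 2: (17,37.5)→(15.5,39)  cross = 17·39 − 15.5·37.5 = 81.7500; (r_i+r_j)·cross = 32.5·81.7500 = 2656.8750
edge 3: (15.5,39)→(8.5,38)  cross = 15.5·38 − 8.5·39 = 257.5000; (r_i+r_j)·cross = 24·257.5000 = 6180.0000
edge 4: (8.5,38)→(4.5,0)  cross = 8.5·0 − 4.5·38 = -171.0000; (r_i+r_j)·cross = 13·-171.0000 = -2223.0000
Σcross = 680.7500 → A = |Σcross|/2 = 340.3750 mm²
Σ(r_i+r_j)·cross = 23992.0000 → first moment M = |Σ|/6 = 3998.6667
R_c = M/A = 3998.6667/340.3750 = 11.7478 mm
θ = 134° = 2.338741 rad
V = θ·R_c·A = 2.338741·11.7478·340.3750 = 9351.846 mm³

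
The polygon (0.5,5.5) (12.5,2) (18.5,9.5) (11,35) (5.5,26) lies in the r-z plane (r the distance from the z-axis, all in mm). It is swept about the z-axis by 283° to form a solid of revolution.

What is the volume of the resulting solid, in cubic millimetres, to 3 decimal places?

Volume = 15903.047 mm³

Profile (r,z), 5 vertices: (0.5,5.5) (12.5,2) (18.5,9.5) (11,35) (5.5,26)
edge 0: (0.5,5.5)→(12.5,2)  cross = 0.5·2 − 12.5·5.5 = -67.7500; (r_i+r_j)·cross = 13·-67.7500 = -880.7500
edge 1: (12.5,2)→(18.5,9.5)  cross = 12.5·9.5 − 18.5·2 = 81.7500; (r_i+r_j)·cross = 31·81.7500 = 2534.2500
edge 2: (18.5,9.5)→(11,35)  cross = 18.5·35 − 11·9.5 = 543.0000; (r_i+r_j)·cross = 29.5·543.0000 = 16018.5000
edge 3: (11,35)→(5.5,26)  cross = 11·26 − 5.5·35 = 93.5000; (r_i+r_j)·cross = 16.5·93.5000 = 1542.7500
edge 4: (5.5,26)→(0.5,5.5)  cross = 5.5·5.5 − 0.5·26 = 17.2500; (r_i+r_j)·cross = 6·17.2500 = 103.5000
Σcross = 667.7500 → A = |Σcross|/2 = 333.8750 mm²
Σ(r_i+r_j)·cross = 19318.2500 → first moment M = |Σ|/6 = 3219.7083
R_c = M/A = 3219.7083/333.8750 = 9.6435 mm
θ = 283° = 4.939282 rad
V = θ·R_c·A = 4.939282·9.6435·333.8750 = 15903.047 mm³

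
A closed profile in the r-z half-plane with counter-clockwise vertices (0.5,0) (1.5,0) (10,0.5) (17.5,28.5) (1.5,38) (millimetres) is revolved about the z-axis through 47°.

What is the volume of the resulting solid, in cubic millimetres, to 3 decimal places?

Profile (r,z), 5 vertices: (0.5,0) (1.5,0) (10,0.5) (17.5,28.5) (1.5,38)
edge 0: (0.5,0)→(1.5,0)  cross = 0.5·0 − 1.5·0 = 0.0000; (r_i+r_j)·cross = 2·0.0000 = 0.0000
edge 1: (1.5,0)→(10,0.5)  cross = 1.5·0.5 − 10·0 = 0.7500; (r_i+r_j)·cross = 11.5·0.7500 = 8.6250
edge 2: (10,0.5)→(17.5,28.5)  cross = 10·28.5 − 17.5·0.5 = 276.2500; (r_i+r_j)·cross = 27.5·276.2500 = 7596.8750
edge 3: (17.5,28.5)→(1.5,38)  cross = 17.5·38 − 1.5·28.5 = 622.2500; (r_i+r_j)·cross = 19·622.2500 = 11822.7500
edge 4: (1.5,38)→(0.5,0)  cross = 1.5·0 − 0.5·38 = -19.0000; (r_i+r_j)·cross = 2·-19.0000 = -38.0000
Σcross = 880.2500 → A = |Σcross|/2 = 440.1250 mm²
Σ(r_i+r_j)·cross = 19390.2500 → first moment M = |Σ|/6 = 3231.7083
R_c = M/A = 3231.7083/440.1250 = 7.3427 mm
θ = 47° = 0.820305 rad
V = θ·R_c·A = 0.820305·7.3427·440.1250 = 2650.986 mm³

Volume = 2650.986 mm³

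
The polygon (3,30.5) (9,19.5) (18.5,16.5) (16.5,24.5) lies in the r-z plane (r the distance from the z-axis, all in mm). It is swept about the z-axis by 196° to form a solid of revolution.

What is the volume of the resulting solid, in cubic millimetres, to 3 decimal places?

Profile (r,z), 4 vertices: (3,30.5) (9,19.5) (18.5,16.5) (16.5,24.5)
edge 0: (3,30.5)→(9,19.5)  cross = 3·19.5 − 9·30.5 = -216.0000; (r_i+r_j)·cross = 12·-216.0000 = -2592.0000
edge 1: (9,19.5)→(18.5,16.5)  cross = 9·16.5 − 18.5·19.5 = -212.2500; (r_i+r_j)·cross = 27.5·-212.2500 = -5836.8750
edge 2: (18.5,16.5)→(16.5,24.5)  cross = 18.5·24.5 − 16.5·16.5 = 181.0000; (r_i+r_j)·cross = 35·181.0000 = 6335.0000
edge 3: (16.5,24.5)→(3,30.5)  cross = 16.5·30.5 − 3·24.5 = 429.7500; (r_i+r_j)·cross = 19.5·429.7500 = 8380.1250
Σcross = 182.5000 → A = |Σcross|/2 = 91.2500 mm²
Σ(r_i+r_j)·cross = 6286.2500 → first moment M = |Σ|/6 = 1047.7083
R_c = M/A = 1047.7083/91.2500 = 11.4817 mm
θ = 196° = 3.420845 rad
V = θ·R_c·A = 3.420845·11.4817·91.2500 = 3584.048 mm³

Volume = 3584.048 mm³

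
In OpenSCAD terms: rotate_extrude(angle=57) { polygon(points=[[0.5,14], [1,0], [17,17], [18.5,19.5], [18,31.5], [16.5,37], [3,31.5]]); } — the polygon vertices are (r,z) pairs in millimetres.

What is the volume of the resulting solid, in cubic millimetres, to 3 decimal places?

Profile (r,z), 7 vertices: (0.5,14) (1,0) (17,17) (18.5,19.5) (18,31.5) (16.5,37) (3,31.5)
edge 0: (0.5,14)→(1,0)  cross = 0.5·0 − 1·14 = -14.0000; (r_i+r_j)·cross = 1.5·-14.0000 = -21.0000
edge 1: (1,0)→(17,17)  cross = 1·17 − 17·0 = 17.0000; (r_i+r_j)·cross = 18·17.0000 = 306.0000
edge 2: (17,17)→(18.5,19.5)  cross = 17·19.5 − 18.5·17 = 17.0000; (r_i+r_j)·cross = 35.5·17.0000 = 603.5000
edge 3: (18.5,19.5)→(18,31.5)  cross = 18.5·31.5 − 18·19.5 = 231.7500; (r_i+r_j)·cross = 36.5·231.7500 = 8458.8750
edge 4: (18,31.5)→(16.5,37)  cross = 18·37 − 16.5·31.5 = 146.2500; (r_i+r_j)·cross = 34.5·146.2500 = 5045.6250
edge 5: (16.5,37)→(3,31.5)  cross = 16.5·31.5 − 3·37 = 408.7500; (r_i+r_j)·cross = 19.5·408.7500 = 7970.6250
edge 6: (3,31.5)→(0.5,14)  cross = 3·14 − 0.5·31.5 = 26.2500; (r_i+r_j)·cross = 3.5·26.2500 = 91.8750
Σcross = 833.0000 → A = |Σcross|/2 = 416.5000 mm²
Σ(r_i+r_j)·cross = 22455.5000 → first moment M = |Σ|/6 = 3742.5833
R_c = M/A = 3742.5833/416.5000 = 8.9858 mm
θ = 57° = 0.994838 rad
V = θ·R_c·A = 0.994838·8.9858·416.5000 = 3723.263 mm³

Volume = 3723.263 mm³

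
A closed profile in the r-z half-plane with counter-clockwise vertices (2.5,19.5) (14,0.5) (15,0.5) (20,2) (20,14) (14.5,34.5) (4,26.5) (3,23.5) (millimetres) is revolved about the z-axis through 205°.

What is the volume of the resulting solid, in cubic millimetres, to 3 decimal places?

Profile (r,z), 8 vertices: (2.5,19.5) (14,0.5) (15,0.5) (20,2) (20,14) (14.5,34.5) (4,26.5) (3,23.5)
edge 0: (2.5,19.5)→(14,0.5)  cross = 2.5·0.5 − 14·19.5 = -271.7500; (r_i+r_j)·cross = 16.5·-271.7500 = -4483.8750
edge 1: (14,0.5)→(15,0.5)  cross = 14·0.5 − 15·0.5 = -0.5000; (r_i+r_j)·cross = 29·-0.5000 = -14.5000
edge 2: (15,0.5)→(20,2)  cross = 15·2 − 20·0.5 = 20.0000; (r_i+r_j)·cross = 35·20.0000 = 700.0000
edge 3: (20,2)→(20,14)  cross = 20·14 − 20·2 = 240.0000; (r_i+r_j)·cross = 40·240.0000 = 9600.0000
edge 4: (20,14)→(14.5,34.5)  cross = 20·34.5 − 14.5·14 = 487.0000; (r_i+r_j)·cross = 34.5·487.0000 = 16801.5000
edge 5: (14.5,34.5)→(4,26.5)  cross = 14.5·26.5 − 4·34.5 = 246.2500; (r_i+r_j)·cross = 18.5·246.2500 = 4555.6250
edge 6: (4,26.5)→(3,23.5)  cross = 4·23.5 − 3·26.5 = 14.5000; (r_i+r_j)·cross = 7·14.5000 = 101.5000
edge 7: (3,23.5)→(2.5,19.5)  cross = 3·19.5 − 2.5·23.5 = -0.2500; (r_i+r_j)·cross = 5.5·-0.2500 = -1.3750
Σcross = 735.2500 → A = |Σcross|/2 = 367.6250 mm²
Σ(r_i+r_j)·cross = 27258.8750 → first moment M = |Σ|/6 = 4543.1458
R_c = M/A = 4543.1458/367.6250 = 12.3581 mm
θ = 205° = 3.577925 rad
V = θ·R_c·A = 3.577925·12.3581·367.6250 = 16255.035 mm³

Volume = 16255.035 mm³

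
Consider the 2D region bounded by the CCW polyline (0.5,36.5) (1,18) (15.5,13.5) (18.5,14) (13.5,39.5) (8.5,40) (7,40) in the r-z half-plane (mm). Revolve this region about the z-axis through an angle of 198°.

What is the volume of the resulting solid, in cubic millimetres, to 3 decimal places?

Volume = 10937.599 mm³

Profile (r,z), 7 vertices: (0.5,36.5) (1,18) (15.5,13.5) (18.5,14) (13.5,39.5) (8.5,40) (7,40)
edge 0: (0.5,36.5)→(1,18)  cross = 0.5·18 − 1·36.5 = -27.5000; (r_i+r_j)·cross = 1.5·-27.5000 = -41.2500
edge 1: (1,18)→(15.5,13.5)  cross = 1·13.5 − 15.5·18 = -265.5000; (r_i+r_j)·cross = 16.5·-265.5000 = -4380.7500
edge 2: (15.5,13.5)→(18.5,14)  cross = 15.5·14 − 18.5·13.5 = -32.7500; (r_i+r_j)·cross = 34·-32.7500 = -1113.5000
edge 3: (18.5,14)→(13.5,39.5)  cross = 18.5·39.5 − 13.5·14 = 541.7500; (r_i+r_j)·cross = 32·541.7500 = 17336.0000
edge 4: (13.5,39.5)→(8.5,40)  cross = 13.5·40 − 8.5·39.5 = 204.2500; (r_i+r_j)·cross = 22·204.2500 = 4493.5000
edge 5: (8.5,40)→(7,40)  cross = 8.5·40 − 7·40 = 60.0000; (r_i+r_j)·cross = 15.5·60.0000 = 930.0000
edge 6: (7,40)→(0.5,36.5)  cross = 7·36.5 − 0.5·40 = 235.5000; (r_i+r_j)·cross = 7.5·235.5000 = 1766.2500
Σcross = 715.7500 → A = |Σcross|/2 = 357.8750 mm²
Σ(r_i+r_j)·cross = 18990.2500 → first moment M = |Σ|/6 = 3165.0417
R_c = M/A = 3165.0417/357.8750 = 8.8440 mm
θ = 198° = 3.455752 rad
V = θ·R_c·A = 3.455752·8.8440·357.8750 = 10937.599 mm³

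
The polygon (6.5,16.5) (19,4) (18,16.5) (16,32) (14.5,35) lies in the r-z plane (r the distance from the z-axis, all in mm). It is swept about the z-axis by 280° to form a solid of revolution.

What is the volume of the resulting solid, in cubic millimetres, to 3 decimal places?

Profile (r,z), 5 vertices: (6.5,16.5) (19,4) (18,16.5) (16,32) (14.5,35)
edge 0: (6.5,16.5)→(19,4)  cross = 6.5·4 − 19·16.5 = -287.5000; (r_i+r_j)·cross = 25.5·-287.5000 = -7331.2500
edge 1: (19,4)→(18,16.5)  cross = 19·16.5 − 18·4 = 241.5000; (r_i+r_j)·cross = 37·241.5000 = 8935.5000
edge 2: (18,16.5)→(16,32)  cross = 18·32 − 16·16.5 = 312.0000; (r_i+r_j)·cross = 34·312.0000 = 10608.0000
edge 3: (16,32)→(14.5,35)  cross = 16·35 − 14.5·32 = 96.0000; (r_i+r_j)·cross = 30.5·96.0000 = 2928.0000
edge 4: (14.5,35)→(6.5,16.5)  cross = 14.5·16.5 − 6.5·35 = 11.7500; (r_i+r_j)·cross = 21·11.7500 = 246.7500
Σcross = 373.7500 → A = |Σcross|/2 = 186.8750 mm²
Σ(r_i+r_j)·cross = 15387.0000 → first moment M = |Σ|/6 = 2564.5000
R_c = M/A = 2564.5000/186.8750 = 13.7231 mm
θ = 280° = 4.886922 rad
V = θ·R_c·A = 4.886922·13.7231·186.8750 = 12532.511 mm³

Volume = 12532.511 mm³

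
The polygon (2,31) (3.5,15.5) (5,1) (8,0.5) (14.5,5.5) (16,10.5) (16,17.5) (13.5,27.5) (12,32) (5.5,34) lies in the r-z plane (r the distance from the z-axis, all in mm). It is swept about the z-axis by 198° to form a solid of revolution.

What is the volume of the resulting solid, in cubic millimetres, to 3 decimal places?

Profile (r,z), 10 vertices: (2,31) (3.5,15.5) (5,1) (8,0.5) (14.5,5.5) (16,10.5) (16,17.5) (13.5,27.5) (12,32) (5.5,34)
edge 0: (2,31)→(3.5,15.5)  cross = 2·15.5 − 3.5·31 = -77.5000; (r_i+r_j)·cross = 5.5·-77.5000 = -426.2500
edge 1: (3.5,15.5)→(5,1)  cross = 3.5·1 − 5·15.5 = -74.0000; (r_i+r_j)·cross = 8.5·-74.0000 = -629.0000
edge 2: (5,1)→(8,0.5)  cross = 5·0.5 − 8·1 = -5.5000; (r_i+r_j)·cross = 13·-5.5000 = -71.5000
edge 3: (8,0.5)→(14.5,5.5)  cross = 8·5.5 − 14.5·0.5 = 36.7500; (r_i+r_j)·cross = 22.5·36.7500 = 826.8750
edge 4: (14.5,5.5)→(16,10.5)  cross = 14.5·10.5 − 16·5.5 = 64.2500; (r_i+r_j)·cross = 30.5·64.2500 = 1959.6250
edge 5: (16,10.5)→(16,17.5)  cross = 16·17.5 − 16·10.5 = 112.0000; (r_i+r_j)·cross = 32·112.0000 = 3584.0000
edge 6: (16,17.5)→(13.5,27.5)  cross = 16·27.5 − 13.5·17.5 = 203.7500; (r_i+r_j)·cross = 29.5·203.7500 = 6010.6250
edge 7: (13.5,27.5)→(12,32)  cross = 13.5·32 − 12·27.5 = 102.0000; (r_i+r_j)·cross = 25.5·102.0000 = 2601.0000
edge 8: (12,32)→(5.5,34)  cross = 12·34 − 5.5·32 = 232.0000; (r_i+r_j)·cross = 17.5·232.0000 = 4060.0000
edge 9: (5.5,34)→(2,31)  cross = 5.5·31 − 2·34 = 102.5000; (r_i+r_j)·cross = 7.5·102.5000 = 768.7500
Σcross = 696.2500 → A = |Σcross|/2 = 348.1250 mm²
Σ(r_i+r_j)·cross = 18684.1250 → first moment M = |Σ|/6 = 3114.0208
R_c = M/A = 3114.0208/348.1250 = 8.9451 mm
θ = 198° = 3.455752 rad
V = θ·R_c·A = 3.455752·8.9451·348.1250 = 10761.283 mm³

Volume = 10761.283 mm³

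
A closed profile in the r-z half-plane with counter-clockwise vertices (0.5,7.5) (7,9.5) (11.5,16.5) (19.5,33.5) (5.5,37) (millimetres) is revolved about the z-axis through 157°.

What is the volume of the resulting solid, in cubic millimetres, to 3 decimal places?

Volume = 6984.571 mm³

Profile (r,z), 5 vertices: (0.5,7.5) (7,9.5) (11.5,16.5) (19.5,33.5) (5.5,37)
edge 0: (0.5,7.5)→(7,9.5)  cross = 0.5·9.5 − 7·7.5 = -47.7500; (r_i+r_j)·cross = 7.5·-47.7500 = -358.1250
edge 1: (7,9.5)→(11.5,16.5)  cross = 7·16.5 − 11.5·9.5 = 6.2500; (r_i+r_j)·cross = 18.5·6.2500 = 115.6250
edge 2: (11.5,16.5)→(19.5,33.5)  cross = 11.5·33.5 − 19.5·16.5 = 63.5000; (r_i+r_j)·cross = 31·63.5000 = 1968.5000
edge 3: (19.5,33.5)→(5.5,37)  cross = 19.5·37 − 5.5·33.5 = 537.2500; (r_i+r_j)·cross = 25·537.2500 = 13431.2500
edge 4: (5.5,37)→(0.5,7.5)  cross = 5.5·7.5 − 0.5·37 = 22.7500; (r_i+r_j)·cross = 6·22.7500 = 136.5000
Σcross = 582.0000 → A = |Σcross|/2 = 291.0000 mm²
Σ(r_i+r_j)·cross = 15293.7500 → first moment M = |Σ|/6 = 2548.9583
R_c = M/A = 2548.9583/291.0000 = 8.7593 mm
θ = 157° = 2.740167 rad
V = θ·R_c·A = 2.740167·8.7593·291.0000 = 6984.571 mm³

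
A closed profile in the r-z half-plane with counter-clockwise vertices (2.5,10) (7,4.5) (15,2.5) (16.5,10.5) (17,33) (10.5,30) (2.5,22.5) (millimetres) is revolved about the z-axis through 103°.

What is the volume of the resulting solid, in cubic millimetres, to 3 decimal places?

Profile (r,z), 7 vertices: (2.5,10) (7,4.5) (15,2.5) (16.5,10.5) (17,33) (10.5,30) (2.5,22.5)
edge 0: (2.5,10)→(7,4.5)  cross = 2.5·4.5 − 7·10 = -58.7500; (r_i+r_j)·cross = 9.5·-58.7500 = -558.1250
edge 1: (7,4.5)→(15,2.5)  cross = 7·2.5 − 15·4.5 = -50.0000; (r_i+r_j)·cross = 22·-50.0000 = -1100.0000
edge 2: (15,2.5)→(16.5,10.5)  cross = 15·10.5 − 16.5·2.5 = 116.2500; (r_i+r_j)·cross = 31.5·116.2500 = 3661.8750
edge 3: (16.5,10.5)→(17,33)  cross = 16.5·33 − 17·10.5 = 366.0000; (r_i+r_j)·cross = 33.5·366.0000 = 12261.0000
edge 4: (17,33)→(10.5,30)  cross = 17·30 − 10.5·33 = 163.5000; (r_i+r_j)·cross = 27.5·163.5000 = 4496.2500
edge 5: (10.5,30)→(2.5,22.5)  cross = 10.5·22.5 − 2.5·30 = 161.2500; (r_i+r_j)·cross = 13·161.2500 = 2096.2500
edge 6: (2.5,22.5)→(2.5,10)  cross = 2.5·10 − 2.5·22.5 = -31.2500; (r_i+r_j)·cross = 5·-31.2500 = -156.2500
Σcross = 667.0000 → A = |Σcross|/2 = 333.5000 mm²
Σ(r_i+r_j)·cross = 20701.0000 → first moment M = |Σ|/6 = 3450.1667
R_c = M/A = 3450.1667/333.5000 = 10.3453 mm
θ = 103° = 1.797689 rad
V = θ·R_c·A = 1.797689·10.3453·333.5000 = 6202.327 mm³

Volume = 6202.327 mm³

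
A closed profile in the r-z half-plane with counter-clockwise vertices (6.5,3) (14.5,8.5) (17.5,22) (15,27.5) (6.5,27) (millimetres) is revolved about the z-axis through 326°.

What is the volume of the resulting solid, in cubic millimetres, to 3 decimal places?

Profile (r,z), 5 vertices: (6.5,3) (14.5,8.5) (17.5,22) (15,27.5) (6.5,27)
edge 0: (6.5,3)→(14.5,8.5)  cross = 6.5·8.5 − 14.5·3 = 11.7500; (r_i+r_j)·cross = 21·11.7500 = 246.7500
edge 1: (14.5,8.5)→(17.5,22)  cross = 14.5·22 − 17.5·8.5 = 170.2500; (r_i+r_j)·cross = 32·170.2500 = 5448.0000
edge 2: (17.5,22)→(15,27.5)  cross = 17.5·27.5 − 15·22 = 151.2500; (r_i+r_j)·cross = 32.5·151.2500 = 4915.6250
edge 3: (15,27.5)→(6.5,27)  cross = 15·27 − 6.5·27.5 = 226.2500; (r_i+r_j)·cross = 21.5·226.2500 = 4864.3750
edge 4: (6.5,27)→(6.5,3)  cross = 6.5·3 − 6.5·27 = -156.0000; (r_i+r_j)·cross = 13·-156.0000 = -2028.0000
Σcross = 403.5000 → A = |Σcross|/2 = 201.7500 mm²
Σ(r_i+r_j)·cross = 13446.7500 → first moment M = |Σ|/6 = 2241.1250
R_c = M/A = 2241.1250/201.7500 = 11.1084 mm
θ = 326° = 5.689773 rad
V = θ·R_c·A = 5.689773·11.1084·201.7500 = 12751.493 mm³

Volume = 12751.493 mm³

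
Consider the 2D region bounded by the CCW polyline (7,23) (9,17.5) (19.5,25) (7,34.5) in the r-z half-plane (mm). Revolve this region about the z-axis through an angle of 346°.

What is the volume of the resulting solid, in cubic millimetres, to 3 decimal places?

Profile (r,z), 4 vertices: (7,23) (9,17.5) (19.5,25) (7,34.5)
edge 0: (7,23)→(9,17.5)  cross = 7·17.5 − 9·23 = -84.5000; (r_i+r_j)·cross = 16·-84.5000 = -1352.0000
edge 1: (9,17.5)→(19.5,25)  cross = 9·25 − 19.5·17.5 = -116.2500; (r_i+r_j)·cross = 28.5·-116.2500 = -3313.1250
edge 2: (19.5,25)→(7,34.5)  cross = 19.5·34.5 − 7·25 = 497.7500; (r_i+r_j)·cross = 26.5·497.7500 = 13190.3750
edge 3: (7,34.5)→(7,23)  cross = 7·23 − 7·34.5 = -80.5000; (r_i+r_j)·cross = 14·-80.5000 = -1127.0000
Σcross = 216.5000 → A = |Σcross|/2 = 108.2500 mm²
Σ(r_i+r_j)·cross = 7398.2500 → first moment M = |Σ|/6 = 1233.0417
R_c = M/A = 1233.0417/108.2500 = 11.3907 mm
θ = 346° = 6.038839 rad
V = θ·R_c·A = 6.038839·11.3907·108.2500 = 7446.140 mm³

Volume = 7446.140 mm³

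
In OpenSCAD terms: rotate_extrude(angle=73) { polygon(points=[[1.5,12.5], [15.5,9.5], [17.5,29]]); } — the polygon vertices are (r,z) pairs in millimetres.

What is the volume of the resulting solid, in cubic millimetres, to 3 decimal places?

Volume = 2043.959 mm³

Profile (r,z), 3 vertices: (1.5,12.5) (15.5,9.5) (17.5,29)
edge 0: (1.5,12.5)→(15.5,9.5)  cross = 1.5·9.5 − 15.5·12.5 = -179.5000; (r_i+r_j)·cross = 17·-179.5000 = -3051.5000
edge 1: (15.5,9.5)→(17.5,29)  cross = 15.5·29 − 17.5·9.5 = 283.2500; (r_i+r_j)·cross = 33·283.2500 = 9347.2500
edge 2: (17.5,29)→(1.5,12.5)  cross = 17.5·12.5 − 1.5·29 = 175.2500; (r_i+r_j)·cross = 19·175.2500 = 3329.7500
Σcross = 279.0000 → A = |Σcross|/2 = 139.5000 mm²
Σ(r_i+r_j)·cross = 9625.5000 → first moment M = |Σ|/6 = 1604.2500
R_c = M/A = 1604.2500/139.5000 = 11.5000 mm
θ = 73° = 1.274090 rad
V = θ·R_c·A = 1.274090·11.5000·139.5000 = 2043.959 mm³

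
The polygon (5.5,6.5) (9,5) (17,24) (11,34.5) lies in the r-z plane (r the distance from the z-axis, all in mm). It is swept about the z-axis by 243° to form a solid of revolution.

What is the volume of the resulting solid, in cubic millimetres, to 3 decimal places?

Volume = 7093.589 mm³

Profile (r,z), 4 vertices: (5.5,6.5) (9,5) (17,24) (11,34.5)
edge 0: (5.5,6.5)→(9,5)  cross = 5.5·5 − 9·6.5 = -31.0000; (r_i+r_j)·cross = 14.5·-31.0000 = -449.5000
edge 1: (9,5)→(17,24)  cross = 9·24 − 17·5 = 131.0000; (r_i+r_j)·cross = 26·131.0000 = 3406.0000
edge 2: (17,24)→(11,34.5)  cross = 17·34.5 − 11·24 = 322.5000; (r_i+r_j)·cross = 28·322.5000 = 9030.0000
edge 3: (11,34.5)→(5.5,6.5)  cross = 11·6.5 − 5.5·34.5 = -118.2500; (r_i+r_j)·cross = 16.5·-118.2500 = -1951.1250
Σcross = 304.2500 → A = |Σcross|/2 = 152.1250 mm²
Σ(r_i+r_j)·cross = 10035.3750 → first moment M = |Σ|/6 = 1672.5625
R_c = M/A = 1672.5625/152.1250 = 10.9947 mm
θ = 243° = 4.241150 rad
V = θ·R_c·A = 4.241150·10.9947·152.1250 = 7093.589 mm³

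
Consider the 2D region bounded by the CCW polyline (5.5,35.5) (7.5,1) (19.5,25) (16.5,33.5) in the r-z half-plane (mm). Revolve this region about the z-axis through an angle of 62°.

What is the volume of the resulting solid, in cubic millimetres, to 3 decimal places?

Profile (r,z), 4 vertices: (5.5,35.5) (7.5,1) (19.5,25) (16.5,33.5)
edge 0: (5.5,35.5)→(7.5,1)  cross = 5.5·1 − 7.5·35.5 = -260.7500; (r_i+r_j)·cross = 13·-260.7500 = -3389.7500
edge 1: (7.5,1)→(19.5,25)  cross = 7.5·25 − 19.5·1 = 168.0000; (r_i+r_j)·cross = 27·168.0000 = 4536.0000
edge 2: (19.5,25)→(16.5,33.5)  cross = 19.5·33.5 − 16.5·25 = 240.7500; (r_i+r_j)·cross = 36·240.7500 = 8667.0000
edge 3: (16.5,33.5)→(5.5,35.5)  cross = 16.5·35.5 − 5.5·33.5 = 401.5000; (r_i+r_j)·cross = 22·401.5000 = 8833.0000
Σcross = 549.5000 → A = |Σcross|/2 = 274.7500 mm²
Σ(r_i+r_j)·cross = 18646.2500 → first moment M = |Σ|/6 = 3107.7083
R_c = M/A = 3107.7083/274.7500 = 11.3110 mm
θ = 62° = 1.082104 rad
V = θ·R_c·A = 1.082104·11.3110·274.7500 = 3362.864 mm³

Volume = 3362.864 mm³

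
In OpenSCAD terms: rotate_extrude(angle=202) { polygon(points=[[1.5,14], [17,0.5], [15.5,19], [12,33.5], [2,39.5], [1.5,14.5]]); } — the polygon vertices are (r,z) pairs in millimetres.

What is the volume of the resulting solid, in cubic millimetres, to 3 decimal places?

Profile (r,z), 6 vertices: (1.5,14) (17,0.5) (15.5,19) (12,33.5) (2,39.5) (1.5,14.5)
edge 0: (1.5,14)→(17,0.5)  cross = 1.5·0.5 − 17·14 = -237.2500; (r_i+r_j)·cross = 18.5·-237.2500 = -4389.1250
edge 1: (17,0.5)→(15.5,19)  cross = 17·19 − 15.5·0.5 = 315.2500; (r_i+r_j)·cross = 32.5·315.2500 = 10245.6250
edge 2: (15.5,19)→(12,33.5)  cross = 15.5·33.5 − 12·19 = 291.2500; (r_i+r_j)·cross = 27.5·291.2500 = 8009.3750
edge 3: (12,33.5)→(2,39.5)  cross = 12·39.5 − 2·33.5 = 407.0000; (r_i+r_j)·cross = 14·407.0000 = 5698.0000
edge 4: (2,39.5)→(1.5,14.5)  cross = 2·14.5 − 1.5·39.5 = -30.2500; (r_i+r_j)·cross = 3.5·-30.2500 = -105.8750
edge 5: (1.5,14.5)→(1.5,14)  cross = 1.5·14 − 1.5·14.5 = -0.7500; (r_i+r_j)·cross = 3·-0.7500 = -2.2500
Σcross = 745.2500 → A = |Σcross|/2 = 372.6250 mm²
Σ(r_i+r_j)·cross = 19455.7500 → first moment M = |Σ|/6 = 3242.6250
R_c = M/A = 3242.6250/372.6250 = 8.7021 mm
θ = 202° = 3.525565 rad
V = θ·R_c·A = 3.525565·8.7021·372.6250 = 11432.085 mm³

Volume = 11432.085 mm³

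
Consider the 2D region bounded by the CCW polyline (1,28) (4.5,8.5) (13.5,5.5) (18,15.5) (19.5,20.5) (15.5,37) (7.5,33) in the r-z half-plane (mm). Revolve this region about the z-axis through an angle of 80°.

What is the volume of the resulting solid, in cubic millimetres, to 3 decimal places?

Volume = 5754.351 mm³

Profile (r,z), 7 vertices: (1,28) (4.5,8.5) (13.5,5.5) (18,15.5) (19.5,20.5) (15.5,37) (7.5,33)
edge 0: (1,28)→(4.5,8.5)  cross = 1·8.5 − 4.5·28 = -117.5000; (r_i+r_j)·cross = 5.5·-117.5000 = -646.2500
edge 1: (4.5,8.5)→(13.5,5.5)  cross = 4.5·5.5 − 13.5·8.5 = -90.0000; (r_i+r_j)·cross = 18·-90.0000 = -1620.0000
edge 2: (13.5,5.5)→(18,15.5)  cross = 13.5·15.5 − 18·5.5 = 110.2500; (r_i+r_j)·cross = 31.5·110.2500 = 3472.8750
edge 3: (18,15.5)→(19.5,20.5)  cross = 18·20.5 − 19.5·15.5 = 66.7500; (r_i+r_j)·cross = 37.5·66.7500 = 2503.1250
edge 4: (19.5,20.5)→(15.5,37)  cross = 19.5·37 − 15.5·20.5 = 403.7500; (r_i+r_j)·cross = 35·403.7500 = 14131.2500
edge 5: (15.5,37)→(7.5,33)  cross = 15.5·33 − 7.5·37 = 234.0000; (r_i+r_j)·cross = 23·234.0000 = 5382.0000
edge 6: (7.5,33)→(1,28)  cross = 7.5·28 − 1·33 = 177.0000; (r_i+r_j)·cross = 8.5·177.0000 = 1504.5000
Σcross = 784.2500 → A = |Σcross|/2 = 392.1250 mm²
Σ(r_i+r_j)·cross = 24727.5000 → first moment M = |Σ|/6 = 4121.2500
R_c = M/A = 4121.2500/392.1250 = 10.5100 mm
θ = 80° = 1.396263 rad
V = θ·R_c·A = 1.396263·10.5100·392.1250 = 5754.351 mm³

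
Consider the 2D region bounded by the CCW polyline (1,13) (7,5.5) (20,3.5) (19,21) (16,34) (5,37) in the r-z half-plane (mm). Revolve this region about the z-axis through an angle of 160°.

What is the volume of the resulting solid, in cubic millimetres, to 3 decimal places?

Volume = 14276.328 mm³

Profile (r,z), 6 vertices: (1,13) (7,5.5) (20,3.5) (19,21) (16,34) (5,37)
edge 0: (1,13)→(7,5.5)  cross = 1·5.5 − 7·13 = -85.5000; (r_i+r_j)·cross = 8·-85.5000 = -684.0000
edge 1: (7,5.5)→(20,3.5)  cross = 7·3.5 − 20·5.5 = -85.5000; (r_i+r_j)·cross = 27·-85.5000 = -2308.5000
edge 2: (20,3.5)→(19,21)  cross = 20·21 − 19·3.5 = 353.5000; (r_i+r_j)·cross = 39·353.5000 = 13786.5000
edge 3: (19,21)→(16,34)  cross = 19·34 − 16·21 = 310.0000; (r_i+r_j)·cross = 35·310.0000 = 10850.0000
edge 4: (16,34)→(5,37)  cross = 16·37 − 5·34 = 422.0000; (r_i+r_j)·cross = 21·422.0000 = 8862.0000
edge 5: (5,37)→(1,13)  cross = 5·13 − 1·37 = 28.0000; (r_i+r_j)·cross = 6·28.0000 = 168.0000
Σcross = 942.5000 → A = |Σcross|/2 = 471.2500 mm²
Σ(r_i+r_j)·cross = 30674.0000 → first moment M = |Σ|/6 = 5112.3333
R_c = M/A = 5112.3333/471.2500 = 10.8485 mm
θ = 160° = 2.792527 rad
V = θ·R_c·A = 2.792527·10.8485·471.2500 = 14276.328 mm³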